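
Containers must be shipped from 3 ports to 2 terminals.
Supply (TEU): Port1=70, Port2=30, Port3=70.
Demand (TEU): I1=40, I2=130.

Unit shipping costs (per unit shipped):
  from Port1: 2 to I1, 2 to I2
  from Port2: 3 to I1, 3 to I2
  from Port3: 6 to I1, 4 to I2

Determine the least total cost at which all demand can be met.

510

A cheapest plan:
  Port1–I1: 40 TEU
  Port1–I2: 30 TEU
  Port2–I2: 30 TEU
  Port3–I2: 70 TEU
Total cost = 510.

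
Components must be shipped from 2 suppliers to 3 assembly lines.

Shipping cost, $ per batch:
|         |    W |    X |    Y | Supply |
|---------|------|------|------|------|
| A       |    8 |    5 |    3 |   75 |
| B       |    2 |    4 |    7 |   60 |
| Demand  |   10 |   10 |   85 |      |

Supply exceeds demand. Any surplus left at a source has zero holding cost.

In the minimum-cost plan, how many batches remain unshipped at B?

30

An optimal plan:
  A→Y: 75 × $3 = $225
  B→W: 10 × $2 = $20
  B→X: 10 × $4 = $40
  B→Y: 10 × $7 = $70
Total cost = $355.
B ships 30 of its 60, leaving 30.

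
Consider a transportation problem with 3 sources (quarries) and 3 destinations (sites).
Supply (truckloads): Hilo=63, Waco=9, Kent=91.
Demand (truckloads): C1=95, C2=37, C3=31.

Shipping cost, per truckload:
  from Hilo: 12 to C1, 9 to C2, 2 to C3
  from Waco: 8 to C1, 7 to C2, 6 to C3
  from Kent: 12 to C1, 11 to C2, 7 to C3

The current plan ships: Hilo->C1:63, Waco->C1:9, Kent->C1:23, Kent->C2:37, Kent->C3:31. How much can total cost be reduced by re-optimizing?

219

Current plan cost = 63·12 + 9·8 + 23·12 + 37·11 + 31·7 = 1728.
Optimal plan:
  Hilo to C2: 32 × 9 = 288
  Hilo to C3: 31 × 2 = 62
  Waco to C1: 4 × 8 = 32
  Waco to C2: 5 × 7 = 35
  Kent to C1: 91 × 12 = 1092
Optimal cost = 1509.
Saving = 1728 − 1509 = 219.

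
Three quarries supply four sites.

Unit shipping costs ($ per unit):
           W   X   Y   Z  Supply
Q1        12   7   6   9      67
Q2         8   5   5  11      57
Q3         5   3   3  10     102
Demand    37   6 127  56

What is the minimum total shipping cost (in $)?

A cheapest plan:
  Q1->Y: 11 × $6 = $66
  Q1->Z: 56 × $9 = $504
  Q2->X: 6 × $5 = $30
  Q2->Y: 51 × $5 = $255
  Q3->W: 37 × $5 = $185
  Q3->Y: 65 × $3 = $195
Total = 66 + 504 + 30 + 255 + 185 + 195 = $1235.

1235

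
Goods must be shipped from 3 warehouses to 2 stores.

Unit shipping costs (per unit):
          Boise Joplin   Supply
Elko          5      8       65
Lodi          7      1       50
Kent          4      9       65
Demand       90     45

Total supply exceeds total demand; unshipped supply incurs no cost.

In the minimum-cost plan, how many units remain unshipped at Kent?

Minimum-cost shipments:
  Elko->Boise: 25 × 5 = 125
  Lodi->Joplin: 45 × 1 = 45
  Kent->Boise: 65 × 4 = 260
Total cost = 430.
Kent ships 65 of its 65, leaving 0.

0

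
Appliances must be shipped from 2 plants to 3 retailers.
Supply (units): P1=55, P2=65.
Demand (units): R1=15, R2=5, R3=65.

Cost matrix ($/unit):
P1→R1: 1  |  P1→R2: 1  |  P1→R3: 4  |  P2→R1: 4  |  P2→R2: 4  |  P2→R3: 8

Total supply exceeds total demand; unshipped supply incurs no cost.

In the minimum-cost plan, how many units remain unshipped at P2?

Minimum-cost shipments:
  P1 to R3: 55 × $4 = $220
  P2 to R1: 15 × $4 = $60
  P2 to R2: 5 × $4 = $20
  P2 to R3: 10 × $8 = $80
Total cost = $380.
P2 ships 30 of its 65, leaving 35.

35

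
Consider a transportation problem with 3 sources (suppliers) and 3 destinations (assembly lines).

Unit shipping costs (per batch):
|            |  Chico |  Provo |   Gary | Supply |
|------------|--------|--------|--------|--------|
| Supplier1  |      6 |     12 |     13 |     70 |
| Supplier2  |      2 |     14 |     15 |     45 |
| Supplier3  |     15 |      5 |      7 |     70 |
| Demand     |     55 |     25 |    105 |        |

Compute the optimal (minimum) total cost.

One minimum-cost allocation:
  Supplier1 to Chico: 10 × 6 = 60
  Supplier1 to Gary: 60 × 13 = 780
  Supplier2 to Chico: 45 × 2 = 90
  Supplier3 to Provo: 25 × 5 = 125
  Supplier3 to Gary: 45 × 7 = 315
Total = 60 + 780 + 90 + 125 + 315 = 1370.

1370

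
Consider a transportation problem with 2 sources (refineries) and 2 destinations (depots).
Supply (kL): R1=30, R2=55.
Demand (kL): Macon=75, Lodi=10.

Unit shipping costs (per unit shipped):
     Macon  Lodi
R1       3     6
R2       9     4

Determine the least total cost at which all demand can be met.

One minimum-cost allocation:
  R1→Macon: 30 × 3 = 90
  R2→Macon: 45 × 9 = 405
  R2→Lodi: 10 × 4 = 40
Total = 90 + 405 + 40 = 535.

535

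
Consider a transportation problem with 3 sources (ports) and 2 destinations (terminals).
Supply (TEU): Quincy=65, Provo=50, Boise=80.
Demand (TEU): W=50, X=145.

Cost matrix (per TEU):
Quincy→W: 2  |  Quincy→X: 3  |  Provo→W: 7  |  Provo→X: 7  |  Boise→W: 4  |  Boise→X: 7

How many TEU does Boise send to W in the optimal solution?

The minimum-cost plan:
  Quincy→X: 65 × 3 = 195
  Provo→X: 50 × 7 = 350
  Boise→W: 50 × 4 = 200
  Boise→X: 30 × 7 = 210
Total cost = 955.
So Boise→W carries 50 TEU.

50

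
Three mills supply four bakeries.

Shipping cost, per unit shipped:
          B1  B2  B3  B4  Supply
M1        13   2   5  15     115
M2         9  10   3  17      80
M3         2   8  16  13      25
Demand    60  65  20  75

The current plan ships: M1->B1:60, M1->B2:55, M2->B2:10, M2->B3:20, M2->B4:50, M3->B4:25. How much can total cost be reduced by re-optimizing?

Current plan cost = 60·13 + 55·2 + 10·10 + 20·3 + 50·17 + 25·13 = 2225.
Optimal plan:
  M1–B2: 65 × 2 = 130
  M1–B4: 50 × 15 = 750
  M2–B1: 35 × 9 = 315
  M2–B3: 20 × 3 = 60
  M2–B4: 25 × 17 = 425
  M3–B1: 25 × 2 = 50
Optimal cost = 1730.
Saving = 2225 − 1730 = 495.

495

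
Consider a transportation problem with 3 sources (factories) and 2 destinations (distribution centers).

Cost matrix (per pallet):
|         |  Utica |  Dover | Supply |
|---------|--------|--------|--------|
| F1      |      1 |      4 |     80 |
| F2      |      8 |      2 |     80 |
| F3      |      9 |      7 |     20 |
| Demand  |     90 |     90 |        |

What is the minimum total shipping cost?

400

Optimal allocation:
  F1→Utica: 80 pallets
  F2→Dover: 80 pallets
  F3→Utica: 10 pallets
  F3→Dover: 10 pallets
Total cost = 400.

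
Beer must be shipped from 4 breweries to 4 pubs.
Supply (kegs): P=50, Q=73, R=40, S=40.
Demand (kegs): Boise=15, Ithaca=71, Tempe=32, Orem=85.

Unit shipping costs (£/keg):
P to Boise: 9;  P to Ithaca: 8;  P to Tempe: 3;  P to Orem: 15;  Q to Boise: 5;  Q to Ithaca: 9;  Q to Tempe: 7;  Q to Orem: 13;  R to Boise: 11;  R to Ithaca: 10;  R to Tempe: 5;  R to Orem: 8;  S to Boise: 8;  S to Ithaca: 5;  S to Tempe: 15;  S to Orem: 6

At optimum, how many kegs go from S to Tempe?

0

The minimum-cost plan:
  P to Ithaca: 18 × £8 = £144
  P to Tempe: 32 × £3 = £96
  Q to Boise: 15 × £5 = £75
  Q to Ithaca: 53 × £9 = £477
  Q to Orem: 5 × £13 = £65
  R to Orem: 40 × £8 = £320
  S to Orem: 40 × £6 = £240
Total cost = £1417.
The route S→Tempe is not used.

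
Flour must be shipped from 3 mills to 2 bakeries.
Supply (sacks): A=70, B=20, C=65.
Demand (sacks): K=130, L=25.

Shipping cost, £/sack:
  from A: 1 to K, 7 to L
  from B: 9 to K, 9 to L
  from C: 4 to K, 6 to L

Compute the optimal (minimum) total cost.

520

One minimum-cost allocation:
  A–K: 70 × £1 = £70
  B–L: 20 × £9 = £180
  C–K: 60 × £4 = £240
  C–L: 5 × £6 = £30
Total = 70 + 180 + 240 + 30 = £520.
(Supply check: A ships 70; B ships 20; C ships 65.)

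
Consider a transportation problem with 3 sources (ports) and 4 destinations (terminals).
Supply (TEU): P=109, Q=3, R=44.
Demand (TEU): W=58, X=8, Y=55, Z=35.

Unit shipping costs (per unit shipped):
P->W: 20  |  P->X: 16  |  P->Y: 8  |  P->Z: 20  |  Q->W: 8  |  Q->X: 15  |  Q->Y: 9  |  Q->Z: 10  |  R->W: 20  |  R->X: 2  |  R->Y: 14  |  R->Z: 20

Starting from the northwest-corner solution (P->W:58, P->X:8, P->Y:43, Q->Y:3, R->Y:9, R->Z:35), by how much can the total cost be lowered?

Current plan cost = 58·20 + 8·16 + 43·8 + 3·9 + 9·14 + 35·20 = 2485.
Optimal plan:
  P→W: 19 × 20 = 380
  P→Y: 55 × 8 = 440
  P→Z: 35 × 20 = 700
  Q→W: 3 × 8 = 24
  R→W: 36 × 20 = 720
  R→X: 8 × 2 = 16
Optimal cost = 2280.
Saving = 2485 − 2280 = 205.

205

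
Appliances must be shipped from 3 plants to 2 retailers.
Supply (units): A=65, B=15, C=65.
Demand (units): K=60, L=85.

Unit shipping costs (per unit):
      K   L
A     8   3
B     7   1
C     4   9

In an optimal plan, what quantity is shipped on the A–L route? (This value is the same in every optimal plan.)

Optimal shipments:
  A→L: 65 × 3 = 195
  B→L: 15 × 1 = 15
  C→K: 60 × 4 = 240
  C→L: 5 × 9 = 45
Total cost = 495.
So A→L carries 65 units.

65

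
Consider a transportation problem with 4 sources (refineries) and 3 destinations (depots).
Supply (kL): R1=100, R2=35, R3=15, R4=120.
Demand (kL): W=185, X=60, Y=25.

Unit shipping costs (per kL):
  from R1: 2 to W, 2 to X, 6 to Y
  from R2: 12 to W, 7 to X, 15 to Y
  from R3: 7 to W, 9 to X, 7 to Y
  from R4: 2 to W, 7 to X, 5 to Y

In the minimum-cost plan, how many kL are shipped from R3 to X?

0

Optimal shipments:
  R1→W: 75 × 2 = 150
  R1→X: 25 × 2 = 50
  R2→X: 35 × 7 = 245
  R3→Y: 15 × 7 = 105
  R4→W: 110 × 2 = 220
  R4→Y: 10 × 5 = 50
Total cost = 820.
The route R3→X is not used.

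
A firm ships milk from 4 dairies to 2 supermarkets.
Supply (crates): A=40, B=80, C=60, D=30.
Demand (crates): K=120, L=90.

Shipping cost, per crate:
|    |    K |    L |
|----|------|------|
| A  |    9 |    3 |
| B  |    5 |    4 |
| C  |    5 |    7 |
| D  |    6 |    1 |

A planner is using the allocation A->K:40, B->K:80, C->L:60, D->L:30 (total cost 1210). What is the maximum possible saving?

Current plan cost = 40·9 + 80·5 + 60·7 + 30·1 = 1210.
Optimal plan:
  A→L: 40 crates
  B→K: 60 crates
  B→L: 20 crates
  C→K: 60 crates
  D→L: 30 crates
Optimal cost = 830.
Saving = 1210 − 830 = 380.

380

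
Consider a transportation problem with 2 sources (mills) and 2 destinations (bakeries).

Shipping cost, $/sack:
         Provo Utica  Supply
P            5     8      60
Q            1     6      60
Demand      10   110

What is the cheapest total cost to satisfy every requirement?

A cheapest plan:
  P–Utica: 60 × $8 = $480
  Q–Provo: 10 × $1 = $10
  Q–Utica: 50 × $6 = $300
Total = 480 + 10 + 300 = $790.
(Supply check: P ships 60; Q ships 60.)

790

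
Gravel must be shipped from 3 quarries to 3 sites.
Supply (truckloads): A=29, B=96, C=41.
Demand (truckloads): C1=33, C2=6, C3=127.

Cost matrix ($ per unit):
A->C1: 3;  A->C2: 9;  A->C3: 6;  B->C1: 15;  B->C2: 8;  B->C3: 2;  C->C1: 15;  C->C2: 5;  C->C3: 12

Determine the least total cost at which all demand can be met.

Optimal allocation:
  A->C1: 29 × $3 = $87
  B->C3: 96 × $2 = $192
  C->C1: 4 × $15 = $60
  C->C2: 6 × $5 = $30
  C->C3: 31 × $12 = $372
Total = 87 + 192 + 60 + 30 + 372 = $741.

741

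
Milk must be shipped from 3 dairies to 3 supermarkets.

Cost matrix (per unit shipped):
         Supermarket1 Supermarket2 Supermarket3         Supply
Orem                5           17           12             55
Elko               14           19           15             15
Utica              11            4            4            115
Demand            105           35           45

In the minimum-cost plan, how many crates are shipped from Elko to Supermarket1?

15

The minimum-cost plan:
  Orem→Supermarket1: 55 crates
  Elko→Supermarket1: 15 crates
  Utica→Supermarket1: 35 crates
  Utica→Supermarket2: 35 crates
  Utica→Supermarket3: 45 crates
Total cost = 1190.
So Elko→Supermarket1 carries 15 crates.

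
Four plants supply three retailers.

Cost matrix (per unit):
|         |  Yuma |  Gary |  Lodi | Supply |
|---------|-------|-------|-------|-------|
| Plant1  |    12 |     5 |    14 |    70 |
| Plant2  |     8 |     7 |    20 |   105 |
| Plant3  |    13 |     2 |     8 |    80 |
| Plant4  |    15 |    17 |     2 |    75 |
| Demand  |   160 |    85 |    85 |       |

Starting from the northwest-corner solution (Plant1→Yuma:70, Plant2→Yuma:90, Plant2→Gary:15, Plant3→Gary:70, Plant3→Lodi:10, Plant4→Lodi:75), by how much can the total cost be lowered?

Current plan cost = 70·12 + 90·8 + 15·7 + 70·2 + 10·8 + 75·2 = 2035.
Optimal plan:
  Plant1–Yuma: 55 × 12 = 660
  Plant1–Gary: 15 × 5 = 75
  Plant2–Yuma: 105 × 8 = 840
  Plant3–Gary: 70 × 2 = 140
  Plant3–Lodi: 10 × 8 = 80
  Plant4–Lodi: 75 × 2 = 150
Optimal cost = 1945.
Saving = 2035 − 1945 = 90.

90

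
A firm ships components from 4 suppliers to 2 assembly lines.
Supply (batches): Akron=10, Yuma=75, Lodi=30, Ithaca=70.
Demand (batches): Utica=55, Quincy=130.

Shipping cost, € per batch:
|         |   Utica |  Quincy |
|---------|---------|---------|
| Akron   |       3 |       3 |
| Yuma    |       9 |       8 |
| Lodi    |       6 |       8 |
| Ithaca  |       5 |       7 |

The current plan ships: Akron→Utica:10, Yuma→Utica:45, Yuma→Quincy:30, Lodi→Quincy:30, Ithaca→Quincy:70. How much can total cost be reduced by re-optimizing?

Current plan cost = 10·3 + 45·9 + 30·8 + 30·8 + 70·7 = €1405.
Optimal plan:
  Akron to Quincy: 10 × €3 = €30
  Yuma to Quincy: 75 × €8 = €600
  Lodi to Quincy: 30 × €8 = €240
  Ithaca to Utica: 55 × €5 = €275
  Ithaca to Quincy: 15 × €7 = €105
Optimal cost = €1250.
Saving = 1405 − 1250 = €155.

155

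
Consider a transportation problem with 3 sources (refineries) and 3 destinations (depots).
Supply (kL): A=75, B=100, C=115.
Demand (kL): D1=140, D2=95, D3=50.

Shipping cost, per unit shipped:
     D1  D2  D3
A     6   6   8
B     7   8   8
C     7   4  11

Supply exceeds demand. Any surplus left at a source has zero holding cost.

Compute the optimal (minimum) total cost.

1685

Optimal allocation:
  A->D1: 75 × 6 = 450
  B->D1: 50 × 7 = 350
  B->D3: 50 × 8 = 400
  C->D1: 15 × 7 = 105
  C->D2: 95 × 4 = 380
Total = 450 + 350 + 400 + 105 + 380 = 1685.
(Supply check: A ships 75; B ships 100; C ships 110.)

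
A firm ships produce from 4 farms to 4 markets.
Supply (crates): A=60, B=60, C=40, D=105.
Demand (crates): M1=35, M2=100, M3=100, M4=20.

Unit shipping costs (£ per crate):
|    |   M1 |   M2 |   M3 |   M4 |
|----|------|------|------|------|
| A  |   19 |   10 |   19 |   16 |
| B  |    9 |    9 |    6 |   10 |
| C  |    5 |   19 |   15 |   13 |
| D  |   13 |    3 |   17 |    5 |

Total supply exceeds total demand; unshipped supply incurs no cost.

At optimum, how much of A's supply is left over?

Minimum-cost shipments:
  A to M2: 15 × £10 = £150
  A to M3: 35 × £19 = £665
  B to M3: 60 × £6 = £360
  C to M1: 35 × £5 = £175
  C to M3: 5 × £15 = £75
  D to M2: 85 × £3 = £255
  D to M4: 20 × £5 = £100
Total cost = £1780.
A ships 50 of its 60, leaving 10.

10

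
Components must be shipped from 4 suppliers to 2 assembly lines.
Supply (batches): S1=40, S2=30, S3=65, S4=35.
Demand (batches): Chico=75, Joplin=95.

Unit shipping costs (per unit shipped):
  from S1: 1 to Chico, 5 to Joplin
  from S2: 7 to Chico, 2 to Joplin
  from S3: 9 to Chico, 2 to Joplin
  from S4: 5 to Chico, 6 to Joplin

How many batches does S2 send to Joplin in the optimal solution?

The minimum-cost plan:
  S1–Chico: 40 × 1 = 40
  S2–Joplin: 30 × 2 = 60
  S3–Joplin: 65 × 2 = 130
  S4–Chico: 35 × 5 = 175
Total cost = 405.
So S2→Joplin carries 30 batches.

30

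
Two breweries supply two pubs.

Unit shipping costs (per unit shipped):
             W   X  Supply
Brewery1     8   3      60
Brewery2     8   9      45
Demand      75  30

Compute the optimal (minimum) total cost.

690

An optimal shipping plan:
  Brewery1->W: 30 × 8 = 240
  Brewery1->X: 30 × 3 = 90
  Brewery2->W: 45 × 8 = 360
Total = 240 + 90 + 360 = 690.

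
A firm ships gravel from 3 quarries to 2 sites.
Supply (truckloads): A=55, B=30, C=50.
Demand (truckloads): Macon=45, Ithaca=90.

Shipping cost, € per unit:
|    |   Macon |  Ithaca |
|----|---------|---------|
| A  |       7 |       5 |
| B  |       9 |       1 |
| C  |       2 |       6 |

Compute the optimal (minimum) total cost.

One minimum-cost allocation:
  A to Ithaca: 55 × €5 = €275
  B to Ithaca: 30 × €1 = €30
  C to Macon: 45 × €2 = €90
  C to Ithaca: 5 × €6 = €30
Total = 275 + 30 + 90 + 30 = €425.
(Supply check: A ships 55; B ships 30; C ships 50.)

425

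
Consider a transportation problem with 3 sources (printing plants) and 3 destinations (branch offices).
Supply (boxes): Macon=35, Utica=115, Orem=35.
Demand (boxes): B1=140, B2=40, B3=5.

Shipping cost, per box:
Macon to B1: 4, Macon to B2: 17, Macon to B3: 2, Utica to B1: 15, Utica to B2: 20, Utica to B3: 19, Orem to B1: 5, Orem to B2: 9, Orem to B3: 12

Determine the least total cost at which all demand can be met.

2195

An optimal shipping plan:
  Macon–B1: 30 boxes
  Macon–B3: 5 boxes
  Utica–B1: 110 boxes
  Utica–B2: 5 boxes
  Orem–B2: 35 boxes
Total cost = 2195.
(Supply check: Macon ships 35; Utica ships 115; Orem ships 35.)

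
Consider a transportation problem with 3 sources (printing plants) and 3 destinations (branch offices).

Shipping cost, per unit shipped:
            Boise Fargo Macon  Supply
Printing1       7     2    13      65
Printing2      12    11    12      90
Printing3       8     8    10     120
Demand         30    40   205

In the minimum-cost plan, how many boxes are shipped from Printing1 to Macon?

Solving gives:
  Printing1–Boise: 25 × 7 = 175
  Printing1–Fargo: 40 × 2 = 80
  Printing2–Macon: 90 × 12 = 1080
  Printing3–Boise: 5 × 8 = 40
  Printing3–Macon: 115 × 10 = 1150
Total cost = 2525.
The route Printing1→Macon is not used.

0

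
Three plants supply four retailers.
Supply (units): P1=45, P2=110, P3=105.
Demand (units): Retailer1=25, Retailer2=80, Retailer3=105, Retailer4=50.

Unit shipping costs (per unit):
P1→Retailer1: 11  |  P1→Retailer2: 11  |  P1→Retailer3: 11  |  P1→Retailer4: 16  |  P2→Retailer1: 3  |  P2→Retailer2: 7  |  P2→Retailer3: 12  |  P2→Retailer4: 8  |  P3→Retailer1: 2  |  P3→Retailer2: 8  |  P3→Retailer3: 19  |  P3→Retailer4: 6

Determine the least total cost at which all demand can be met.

One minimum-cost allocation:
  P1→Retailer3: 45 × 11 = 495
  P2→Retailer2: 50 × 7 = 350
  P2→Retailer3: 60 × 12 = 720
  P3→Retailer1: 25 × 2 = 50
  P3→Retailer2: 30 × 8 = 240
  P3→Retailer4: 50 × 6 = 300
Total = 495 + 350 + 720 + 50 + 240 + 300 = 2155.
(Supply check: P1 ships 45; P2 ships 110; P3 ships 105.)

2155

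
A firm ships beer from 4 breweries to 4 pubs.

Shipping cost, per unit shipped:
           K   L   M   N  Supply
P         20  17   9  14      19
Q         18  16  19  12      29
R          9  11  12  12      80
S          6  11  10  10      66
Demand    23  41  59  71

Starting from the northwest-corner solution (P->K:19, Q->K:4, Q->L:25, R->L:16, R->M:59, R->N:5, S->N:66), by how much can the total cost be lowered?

Current plan cost = 19·20 + 4·18 + 25·16 + 16·11 + 59·12 + 5·12 + 66·10 = 2456.
Optimal plan:
  P to M: 19 kegs
  Q to N: 29 kegs
  R to L: 41 kegs
  R to M: 39 kegs
  S to K: 23 kegs
  S to M: 1 kegs
  S to N: 42 kegs
Optimal cost = 2006.
Saving = 2456 − 2006 = 450.

450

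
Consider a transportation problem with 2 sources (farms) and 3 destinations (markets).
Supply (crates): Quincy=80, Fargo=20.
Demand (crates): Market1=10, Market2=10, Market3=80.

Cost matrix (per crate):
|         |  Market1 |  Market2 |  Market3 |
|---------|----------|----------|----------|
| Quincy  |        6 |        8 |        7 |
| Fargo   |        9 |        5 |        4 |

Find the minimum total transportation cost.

640

An optimal shipping plan:
  Quincy to Market1: 10 × 6 = 60
  Quincy to Market2: 10 × 8 = 80
  Quincy to Market3: 60 × 7 = 420
  Fargo to Market3: 20 × 4 = 80
Total = 60 + 80 + 420 + 80 = 640.
(Supply check: Quincy ships 80; Fargo ships 20.)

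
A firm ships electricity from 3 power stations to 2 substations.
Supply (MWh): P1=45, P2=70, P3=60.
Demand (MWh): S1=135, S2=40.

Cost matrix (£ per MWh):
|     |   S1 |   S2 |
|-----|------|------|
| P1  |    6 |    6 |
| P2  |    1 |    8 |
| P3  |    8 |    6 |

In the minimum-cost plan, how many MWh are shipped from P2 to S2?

0

Optimal shipments:
  P1→S1: 45 × £6 = £270
  P2→S1: 70 × £1 = £70
  P3→S1: 20 × £8 = £160
  P3→S2: 40 × £6 = £240
Total cost = £740.
The route P2→S2 is not used.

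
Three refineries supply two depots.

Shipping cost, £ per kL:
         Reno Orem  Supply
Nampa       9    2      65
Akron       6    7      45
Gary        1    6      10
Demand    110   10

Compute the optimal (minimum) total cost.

795

A cheapest plan:
  Nampa–Reno: 55 × £9 = £495
  Nampa–Orem: 10 × £2 = £20
  Akron–Reno: 45 × £6 = £270
  Gary–Reno: 10 × £1 = £10
Total = 495 + 20 + 270 + 10 = £795.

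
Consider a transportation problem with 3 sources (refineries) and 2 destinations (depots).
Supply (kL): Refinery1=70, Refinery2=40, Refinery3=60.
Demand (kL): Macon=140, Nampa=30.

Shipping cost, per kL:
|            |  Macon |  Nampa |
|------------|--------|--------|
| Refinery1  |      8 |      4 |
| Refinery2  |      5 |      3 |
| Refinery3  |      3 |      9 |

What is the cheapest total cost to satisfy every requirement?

820

An optimal shipping plan:
  Refinery1→Macon: 40 × 8 = 320
  Refinery1→Nampa: 30 × 4 = 120
  Refinery2→Macon: 40 × 5 = 200
  Refinery3→Macon: 60 × 3 = 180
Total = 320 + 120 + 200 + 180 = 820.
(Supply check: Refinery1 ships 70; Refinery2 ships 40; Refinery3 ships 60.)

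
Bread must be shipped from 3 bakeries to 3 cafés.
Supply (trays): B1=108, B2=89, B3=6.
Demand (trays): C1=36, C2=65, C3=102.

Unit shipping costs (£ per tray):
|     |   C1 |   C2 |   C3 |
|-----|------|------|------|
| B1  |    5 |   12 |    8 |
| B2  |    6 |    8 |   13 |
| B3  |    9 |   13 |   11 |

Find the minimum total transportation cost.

A cheapest plan:
  B1 to C1: 12 × £5 = £60
  B1 to C3: 96 × £8 = £768
  B2 to C1: 24 × £6 = £144
  B2 to C2: 65 × £8 = £520
  B3 to C3: 6 × £11 = £66
Total = 60 + 768 + 144 + 520 + 66 = £1558.

1558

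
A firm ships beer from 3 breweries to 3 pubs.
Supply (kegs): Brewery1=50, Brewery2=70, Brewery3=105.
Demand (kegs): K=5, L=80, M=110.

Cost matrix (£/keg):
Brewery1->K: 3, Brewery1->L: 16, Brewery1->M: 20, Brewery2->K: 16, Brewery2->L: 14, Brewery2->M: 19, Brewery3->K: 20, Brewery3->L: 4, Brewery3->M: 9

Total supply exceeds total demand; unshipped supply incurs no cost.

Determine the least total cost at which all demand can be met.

2190

One minimum-cost allocation:
  Brewery1->K: 5 × £3 = £15
  Brewery1->M: 15 × £20 = £300
  Brewery2->L: 70 × £14 = £980
  Brewery3->L: 10 × £4 = £40
  Brewery3->M: 95 × £9 = £855
Total = 15 + 300 + 980 + 40 + 855 = £2190.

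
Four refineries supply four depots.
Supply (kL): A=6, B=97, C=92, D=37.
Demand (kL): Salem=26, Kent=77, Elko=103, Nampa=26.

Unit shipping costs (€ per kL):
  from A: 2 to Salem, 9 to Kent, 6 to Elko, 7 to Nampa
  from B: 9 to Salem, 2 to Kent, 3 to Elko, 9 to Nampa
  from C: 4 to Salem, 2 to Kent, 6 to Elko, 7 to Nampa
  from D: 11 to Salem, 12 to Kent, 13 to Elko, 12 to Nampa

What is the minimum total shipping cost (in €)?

962

Optimal allocation:
  A->Salem: 6 × €2 = €12
  B->Elko: 97 × €3 = €291
  C->Salem: 9 × €4 = €36
  C->Kent: 77 × €2 = €154
  C->Elko: 6 × €6 = €36
  D->Salem: 11 × €11 = €121
  D->Nampa: 26 × €12 = €312
Total = 12 + 291 + 36 + 154 + 36 + 121 + 312 = €962.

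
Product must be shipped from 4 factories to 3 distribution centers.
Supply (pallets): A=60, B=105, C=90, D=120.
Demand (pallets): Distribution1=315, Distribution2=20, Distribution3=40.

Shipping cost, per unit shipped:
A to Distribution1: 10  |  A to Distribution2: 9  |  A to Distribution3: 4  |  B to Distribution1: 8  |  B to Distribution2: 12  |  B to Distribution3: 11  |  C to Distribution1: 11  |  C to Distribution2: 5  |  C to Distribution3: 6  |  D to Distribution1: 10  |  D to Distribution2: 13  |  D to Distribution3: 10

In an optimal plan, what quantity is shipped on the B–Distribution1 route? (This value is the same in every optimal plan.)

Optimal shipments:
  A->Distribution1: 20 × 10 = 200
  A->Distribution3: 40 × 4 = 160
  B->Distribution1: 105 × 8 = 840
  C->Distribution1: 70 × 11 = 770
  C->Distribution2: 20 × 5 = 100
  D->Distribution1: 120 × 10 = 1200
Total cost = 3270.
So B→Distribution1 carries 105 pallets.

105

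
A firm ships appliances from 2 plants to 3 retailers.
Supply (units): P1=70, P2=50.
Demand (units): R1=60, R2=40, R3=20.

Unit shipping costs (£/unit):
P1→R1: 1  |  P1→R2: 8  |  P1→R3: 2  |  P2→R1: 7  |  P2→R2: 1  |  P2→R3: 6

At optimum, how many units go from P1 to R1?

Solving gives:
  P1 to R1: 60 units
  P1 to R3: 10 units
  P2 to R2: 40 units
  P2 to R3: 10 units
Total cost = £180.
So P1→R1 carries 60 units.

60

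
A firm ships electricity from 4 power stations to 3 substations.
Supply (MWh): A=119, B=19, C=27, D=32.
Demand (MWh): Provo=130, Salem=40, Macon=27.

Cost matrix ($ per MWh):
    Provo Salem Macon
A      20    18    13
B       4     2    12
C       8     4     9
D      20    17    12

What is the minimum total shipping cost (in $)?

2957

An optimal shipping plan:
  A–Provo: 111 × $20 = $2220
  A–Salem: 8 × $18 = $144
  B–Provo: 19 × $4 = $76
  C–Salem: 27 × $4 = $108
  D–Salem: 5 × $17 = $85
  D–Macon: 27 × $12 = $324
Total = 2220 + 144 + 76 + 108 + 85 + 324 = $2957.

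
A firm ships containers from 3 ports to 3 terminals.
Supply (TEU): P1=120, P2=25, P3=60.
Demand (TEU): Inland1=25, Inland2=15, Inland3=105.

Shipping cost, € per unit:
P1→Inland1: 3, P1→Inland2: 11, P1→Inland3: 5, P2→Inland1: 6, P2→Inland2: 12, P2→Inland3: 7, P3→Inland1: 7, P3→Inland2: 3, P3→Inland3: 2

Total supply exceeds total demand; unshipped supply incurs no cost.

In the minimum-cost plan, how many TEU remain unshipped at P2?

25

Minimum-cost shipments:
  P1->Inland1: 25 TEU
  P1->Inland3: 60 TEU
  P3->Inland2: 15 TEU
  P3->Inland3: 45 TEU
Total cost = €510.
P2 ships 0 of its 25, leaving 25.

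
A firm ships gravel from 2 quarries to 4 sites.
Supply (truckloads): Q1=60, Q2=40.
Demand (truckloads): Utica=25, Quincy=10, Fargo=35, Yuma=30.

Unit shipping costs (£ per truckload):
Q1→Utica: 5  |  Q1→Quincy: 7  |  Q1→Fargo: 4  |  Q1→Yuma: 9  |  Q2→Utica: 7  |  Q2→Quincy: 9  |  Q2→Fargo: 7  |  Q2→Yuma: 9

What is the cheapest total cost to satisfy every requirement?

A cheapest plan:
  Q1–Utica: 25 truckloads
  Q1–Fargo: 35 truckloads
  Q2–Quincy: 10 truckloads
  Q2–Yuma: 30 truckloads
Total cost = £625.

625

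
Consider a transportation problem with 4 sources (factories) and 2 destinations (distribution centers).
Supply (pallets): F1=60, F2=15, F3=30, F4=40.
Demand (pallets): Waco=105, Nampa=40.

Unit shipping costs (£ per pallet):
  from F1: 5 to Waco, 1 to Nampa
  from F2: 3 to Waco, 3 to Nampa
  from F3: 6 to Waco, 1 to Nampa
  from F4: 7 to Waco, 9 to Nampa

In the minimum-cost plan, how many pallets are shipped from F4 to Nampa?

0

Solving gives:
  F1 to Waco: 50 × £5 = £250
  F1 to Nampa: 10 × £1 = £10
  F2 to Waco: 15 × £3 = £45
  F3 to Nampa: 30 × £1 = £30
  F4 to Waco: 40 × £7 = £280
Total cost = £615.
The route F4→Nampa is not used.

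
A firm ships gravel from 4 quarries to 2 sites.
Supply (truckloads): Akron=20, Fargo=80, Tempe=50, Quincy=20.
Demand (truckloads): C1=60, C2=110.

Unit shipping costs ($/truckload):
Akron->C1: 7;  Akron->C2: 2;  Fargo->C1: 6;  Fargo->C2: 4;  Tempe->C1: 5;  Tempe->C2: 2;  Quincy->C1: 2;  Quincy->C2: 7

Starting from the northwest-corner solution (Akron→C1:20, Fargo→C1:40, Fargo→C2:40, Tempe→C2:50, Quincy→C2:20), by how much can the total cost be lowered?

Current plan cost = 20·7 + 40·6 + 40·4 + 50·2 + 20·7 = $780.
Optimal plan:
  Akron->C2: 20 × $2 = $40
  Fargo->C1: 40 × $6 = $240
  Fargo->C2: 40 × $4 = $160
  Tempe->C2: 50 × $2 = $100
  Quincy->C1: 20 × $2 = $40
Optimal cost = $580.
Saving = 780 − 580 = $200.

200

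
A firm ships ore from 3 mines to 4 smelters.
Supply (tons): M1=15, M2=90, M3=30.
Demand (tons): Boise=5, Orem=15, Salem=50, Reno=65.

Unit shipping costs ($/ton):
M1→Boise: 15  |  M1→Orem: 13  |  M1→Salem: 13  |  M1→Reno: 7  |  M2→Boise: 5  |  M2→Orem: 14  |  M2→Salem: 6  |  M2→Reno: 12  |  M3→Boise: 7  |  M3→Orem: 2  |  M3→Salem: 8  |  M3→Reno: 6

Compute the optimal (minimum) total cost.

970

A cheapest plan:
  M1->Reno: 15 × $7 = $105
  M2->Boise: 5 × $5 = $25
  M2->Salem: 50 × $6 = $300
  M2->Reno: 35 × $12 = $420
  M3->Orem: 15 × $2 = $30
  M3->Reno: 15 × $6 = $90
Total = 105 + 25 + 300 + 420 + 30 + 90 = $970.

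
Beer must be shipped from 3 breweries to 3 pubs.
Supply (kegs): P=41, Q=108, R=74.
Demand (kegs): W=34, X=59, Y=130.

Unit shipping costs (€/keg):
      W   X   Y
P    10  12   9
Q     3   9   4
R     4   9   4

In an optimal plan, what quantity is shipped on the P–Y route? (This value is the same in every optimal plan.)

Solving gives:
  P to X: 41 × €12 = €492
  Q to W: 34 × €3 = €102
  Q to Y: 74 × €4 = €296
  R to X: 18 × €9 = €162
  R to Y: 56 × €4 = €224
Total cost = €1276.
The route P→Y is not used.

0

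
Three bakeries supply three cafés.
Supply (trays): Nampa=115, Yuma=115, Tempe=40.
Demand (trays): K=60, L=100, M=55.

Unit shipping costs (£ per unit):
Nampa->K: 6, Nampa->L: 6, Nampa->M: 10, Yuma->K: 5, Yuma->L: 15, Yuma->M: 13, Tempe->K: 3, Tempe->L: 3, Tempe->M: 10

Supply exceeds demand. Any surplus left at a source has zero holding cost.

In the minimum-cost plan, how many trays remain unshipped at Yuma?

55

An optimal plan:
  Nampa→L: 60 × £6 = £360
  Nampa→M: 55 × £10 = £550
  Yuma→K: 60 × £5 = £300
  Tempe→L: 40 × £3 = £120
Total cost = £1330.
Yuma ships 60 of its 115, leaving 55.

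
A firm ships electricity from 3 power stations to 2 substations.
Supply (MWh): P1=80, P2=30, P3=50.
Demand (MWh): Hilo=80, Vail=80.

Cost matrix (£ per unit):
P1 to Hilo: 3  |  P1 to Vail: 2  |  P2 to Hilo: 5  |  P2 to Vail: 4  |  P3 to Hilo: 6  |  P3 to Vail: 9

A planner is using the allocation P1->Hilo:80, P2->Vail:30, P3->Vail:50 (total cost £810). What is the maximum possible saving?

200

Current plan cost = 80·3 + 30·4 + 50·9 = £810.
Optimal plan:
  P1–Vail: 80 × £2 = £160
  P2–Hilo: 30 × £5 = £150
  P3–Hilo: 50 × £6 = £300
Optimal cost = £610.
Saving = 810 − 610 = £200.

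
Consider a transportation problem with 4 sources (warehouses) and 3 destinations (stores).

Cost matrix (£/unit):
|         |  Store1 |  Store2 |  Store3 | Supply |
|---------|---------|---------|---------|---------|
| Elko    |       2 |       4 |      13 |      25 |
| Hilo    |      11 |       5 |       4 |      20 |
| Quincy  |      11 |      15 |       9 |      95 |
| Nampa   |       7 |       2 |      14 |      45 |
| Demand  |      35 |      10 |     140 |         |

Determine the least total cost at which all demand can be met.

1425

An optimal shipping plan:
  Elko to Store1: 25 units
  Hilo to Store3: 20 units
  Quincy to Store3: 95 units
  Nampa to Store1: 10 units
  Nampa to Store2: 10 units
  Nampa to Store3: 25 units
Total cost = £1425.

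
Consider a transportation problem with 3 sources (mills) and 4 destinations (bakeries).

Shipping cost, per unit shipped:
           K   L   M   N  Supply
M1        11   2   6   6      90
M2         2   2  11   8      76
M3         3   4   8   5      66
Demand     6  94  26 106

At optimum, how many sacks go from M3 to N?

Optimal shipments:
  M1->L: 24 × 2 = 48
  M1->M: 26 × 6 = 156
  M1->N: 40 × 6 = 240
  M2->K: 6 × 2 = 12
  M2->L: 70 × 2 = 140
  M3->N: 66 × 5 = 330
Total cost = 926.
So M3→N carries 66 sacks.

66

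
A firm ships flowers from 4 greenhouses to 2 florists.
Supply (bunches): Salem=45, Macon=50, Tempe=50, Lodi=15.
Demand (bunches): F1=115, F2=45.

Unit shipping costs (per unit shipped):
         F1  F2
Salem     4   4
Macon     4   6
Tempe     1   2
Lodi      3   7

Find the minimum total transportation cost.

475

An optimal shipping plan:
  Salem to F2: 45 × 4 = 180
  Macon to F1: 50 × 4 = 200
  Tempe to F1: 50 × 1 = 50
  Lodi to F1: 15 × 3 = 45
Total = 180 + 200 + 50 + 45 = 475.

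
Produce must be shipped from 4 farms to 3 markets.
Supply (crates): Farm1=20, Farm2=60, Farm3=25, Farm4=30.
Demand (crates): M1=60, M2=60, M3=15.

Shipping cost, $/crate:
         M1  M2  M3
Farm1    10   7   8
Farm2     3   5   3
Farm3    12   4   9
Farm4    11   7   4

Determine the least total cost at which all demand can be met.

One minimum-cost allocation:
  Farm1–M2: 20 × $7 = $140
  Farm2–M1: 60 × $3 = $180
  Farm3–M2: 25 × $4 = $100
  Farm4–M2: 15 × $7 = $105
  Farm4–M3: 15 × $4 = $60
Total = 140 + 180 + 100 + 105 + 60 = $585.

585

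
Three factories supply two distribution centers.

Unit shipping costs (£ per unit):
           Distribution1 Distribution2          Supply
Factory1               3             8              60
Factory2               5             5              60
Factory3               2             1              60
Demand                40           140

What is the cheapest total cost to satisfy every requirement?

Optimal allocation:
  Factory1→Distribution1: 40 × £3 = £120
  Factory1→Distribution2: 20 × £8 = £160
  Factory2→Distribution2: 60 × £5 = £300
  Factory3→Distribution2: 60 × £1 = £60
Total = 120 + 160 + 300 + 60 = £640.
(Supply check: Factory1 ships 60; Factory2 ships 60; Factory3 ships 60.)

640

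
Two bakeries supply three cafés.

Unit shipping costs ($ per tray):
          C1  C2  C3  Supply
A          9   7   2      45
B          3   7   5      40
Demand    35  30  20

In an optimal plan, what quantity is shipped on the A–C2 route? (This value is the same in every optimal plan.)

25

Solving gives:
  A→C2: 25 trays
  A→C3: 20 trays
  B→C1: 35 trays
  B→C2: 5 trays
Total cost = $355.
So A→C2 carries 25 trays.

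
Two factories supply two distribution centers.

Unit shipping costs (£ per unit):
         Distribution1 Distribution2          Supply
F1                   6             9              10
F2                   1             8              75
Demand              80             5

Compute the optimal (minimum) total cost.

An optimal shipping plan:
  F1–Distribution1: 5 × £6 = £30
  F1–Distribution2: 5 × £9 = £45
  F2–Distribution1: 75 × £1 = £75
Total = 30 + 45 + 75 = £150.

150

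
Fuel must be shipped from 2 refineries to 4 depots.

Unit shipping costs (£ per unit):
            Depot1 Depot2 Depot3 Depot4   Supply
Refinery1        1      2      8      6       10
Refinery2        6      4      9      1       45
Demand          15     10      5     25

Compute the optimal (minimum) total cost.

One minimum-cost allocation:
  Refinery1–Depot1: 10 × £1 = £10
  Refinery2–Depot1: 5 × £6 = £30
  Refinery2–Depot2: 10 × £4 = £40
  Refinery2–Depot3: 5 × £9 = £45
  Refinery2–Depot4: 25 × £1 = £25
Total = 10 + 30 + 40 + 45 + 25 = £150.
(Supply check: Refinery1 ships 10; Refinery2 ships 45.)

150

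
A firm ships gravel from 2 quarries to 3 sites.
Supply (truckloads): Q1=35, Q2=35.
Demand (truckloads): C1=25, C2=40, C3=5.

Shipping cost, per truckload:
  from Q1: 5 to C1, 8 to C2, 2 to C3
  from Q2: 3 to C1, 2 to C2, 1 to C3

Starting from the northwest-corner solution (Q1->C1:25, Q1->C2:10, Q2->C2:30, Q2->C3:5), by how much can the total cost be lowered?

25

Current plan cost = 25·5 + 10·8 + 30·2 + 5·1 = 270.
Optimal plan:
  Q1–C1: 25 × 5 = 125
  Q1–C2: 5 × 8 = 40
  Q1–C3: 5 × 2 = 10
  Q2–C2: 35 × 2 = 70
Optimal cost = 245.
Saving = 270 − 245 = 25.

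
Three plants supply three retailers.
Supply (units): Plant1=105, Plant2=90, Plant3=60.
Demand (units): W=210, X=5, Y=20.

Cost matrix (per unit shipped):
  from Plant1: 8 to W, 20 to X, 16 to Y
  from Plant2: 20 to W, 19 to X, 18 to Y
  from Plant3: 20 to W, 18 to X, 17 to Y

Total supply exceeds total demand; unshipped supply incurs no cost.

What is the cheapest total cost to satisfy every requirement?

A cheapest plan:
  Plant1–W: 105 × 8 = 840
  Plant2–W: 90 × 20 = 1800
  Plant3–W: 15 × 20 = 300
  Plant3–X: 5 × 18 = 90
  Plant3–Y: 20 × 17 = 340
Total = 840 + 1800 + 300 + 90 + 340 = 3370.

3370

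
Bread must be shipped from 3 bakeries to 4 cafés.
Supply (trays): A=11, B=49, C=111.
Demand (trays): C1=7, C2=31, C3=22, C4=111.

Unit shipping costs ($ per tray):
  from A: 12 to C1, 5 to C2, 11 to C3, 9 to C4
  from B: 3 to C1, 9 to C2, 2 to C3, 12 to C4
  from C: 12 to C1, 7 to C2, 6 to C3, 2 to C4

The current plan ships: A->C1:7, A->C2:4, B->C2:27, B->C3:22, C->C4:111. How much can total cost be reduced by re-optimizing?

Current plan cost = 7·12 + 4·5 + 27·9 + 22·2 + 111·2 = $613.
Optimal plan:
  A to C2: 11 × $5 = $55
  B to C1: 7 × $3 = $21
  B to C2: 20 × $9 = $180
  B to C3: 22 × $2 = $44
  C to C4: 111 × $2 = $222
Optimal cost = $522.
Saving = 613 − 522 = $91.

91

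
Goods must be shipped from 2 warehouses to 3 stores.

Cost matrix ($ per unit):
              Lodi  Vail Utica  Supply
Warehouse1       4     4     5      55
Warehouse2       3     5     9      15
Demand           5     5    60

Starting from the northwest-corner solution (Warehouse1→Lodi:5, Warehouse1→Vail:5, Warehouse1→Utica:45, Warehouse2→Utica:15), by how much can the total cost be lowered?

Current plan cost = 5·4 + 5·4 + 45·5 + 15·9 = $400.
Optimal plan:
  Warehouse1->Utica: 55 × $5 = $275
  Warehouse2->Lodi: 5 × $3 = $15
  Warehouse2->Vail: 5 × $5 = $25
  Warehouse2->Utica: 5 × $9 = $45
Optimal cost = $360.
Saving = 400 − 360 = $40.

40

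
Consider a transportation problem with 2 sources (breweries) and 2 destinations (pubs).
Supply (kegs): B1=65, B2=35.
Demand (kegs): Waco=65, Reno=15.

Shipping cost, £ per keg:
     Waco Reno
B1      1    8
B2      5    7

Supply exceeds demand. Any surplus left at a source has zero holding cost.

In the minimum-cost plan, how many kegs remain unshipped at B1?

0

Minimum-cost shipments:
  B1–Waco: 65 × £1 = £65
  B2–Reno: 15 × £7 = £105
Total cost = £170.
B1 ships 65 of its 65, leaving 0.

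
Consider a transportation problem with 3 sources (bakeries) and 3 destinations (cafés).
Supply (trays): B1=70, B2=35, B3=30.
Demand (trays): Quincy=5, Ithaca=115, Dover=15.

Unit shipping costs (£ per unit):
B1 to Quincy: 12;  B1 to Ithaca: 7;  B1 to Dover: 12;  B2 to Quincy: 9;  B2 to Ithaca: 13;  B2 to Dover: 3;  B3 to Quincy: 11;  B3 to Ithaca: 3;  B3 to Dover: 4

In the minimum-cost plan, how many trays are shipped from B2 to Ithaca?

The minimum-cost plan:
  B1–Ithaca: 70 × £7 = £490
  B2–Quincy: 5 × £9 = £45
  B2–Ithaca: 15 × £13 = £195
  B2–Dover: 15 × £3 = £45
  B3–Ithaca: 30 × £3 = £90
Total cost = £865.
So B2→Ithaca carries 15 trays.

15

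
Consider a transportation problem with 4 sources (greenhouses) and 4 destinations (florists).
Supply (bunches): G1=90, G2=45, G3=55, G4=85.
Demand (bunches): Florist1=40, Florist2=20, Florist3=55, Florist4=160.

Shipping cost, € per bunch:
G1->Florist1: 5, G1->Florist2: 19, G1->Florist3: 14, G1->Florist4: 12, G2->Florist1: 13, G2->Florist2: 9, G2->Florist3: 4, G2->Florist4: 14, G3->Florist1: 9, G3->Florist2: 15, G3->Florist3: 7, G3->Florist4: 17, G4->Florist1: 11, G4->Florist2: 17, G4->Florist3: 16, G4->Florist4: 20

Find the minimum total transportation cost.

Optimal allocation:
  G1 to Florist4: 90 × €12 = €1080
  G2 to Florist2: 20 × €9 = €180
  G2 to Florist4: 25 × €14 = €350
  G3 to Florist3: 55 × €7 = €385
  G4 to Florist1: 40 × €11 = €440
  G4 to Florist4: 45 × €20 = €900
Total = 1080 + 180 + 350 + 385 + 440 + 900 = €3335.

3335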